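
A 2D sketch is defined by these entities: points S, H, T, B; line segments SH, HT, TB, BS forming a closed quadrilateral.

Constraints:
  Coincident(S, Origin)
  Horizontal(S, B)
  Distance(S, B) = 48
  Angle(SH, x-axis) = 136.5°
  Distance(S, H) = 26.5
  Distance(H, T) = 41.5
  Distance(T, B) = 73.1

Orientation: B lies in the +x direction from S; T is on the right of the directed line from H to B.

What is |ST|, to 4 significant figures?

31.51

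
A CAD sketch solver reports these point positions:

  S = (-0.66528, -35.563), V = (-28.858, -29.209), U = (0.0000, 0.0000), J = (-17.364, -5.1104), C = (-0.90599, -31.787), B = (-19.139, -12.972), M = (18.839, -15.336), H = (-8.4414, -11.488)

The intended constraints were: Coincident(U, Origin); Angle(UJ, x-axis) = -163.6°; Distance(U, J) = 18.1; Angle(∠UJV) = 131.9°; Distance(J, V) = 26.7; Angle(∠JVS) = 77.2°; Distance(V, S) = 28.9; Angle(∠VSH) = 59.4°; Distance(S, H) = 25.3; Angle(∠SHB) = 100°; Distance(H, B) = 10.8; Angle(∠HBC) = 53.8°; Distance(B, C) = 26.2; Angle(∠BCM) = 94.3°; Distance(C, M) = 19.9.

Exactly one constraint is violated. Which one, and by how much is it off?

Distance(C, M) = 19.9 — off by 5.80.

U = (0.00, 0.00) ✓; UJ at -163.6° ✓; |UJ| = 18.10 ✓; ∠UJV = 131.9° ✓; |JV| = 26.70 ✓; ∠JVS = 77.20° ✓; |VS| = 28.90 ✓; ∠VSH = 59.40° ✓; |SH| = 25.30 ✓; ∠SHB = 100.0° ✓; |HB| = 10.80 ✓; ∠HBC = 53.80° ✓; |BC| = 26.20 ✓; ∠BCM = 94.30° ✓; |CM| = 25.70 ✗.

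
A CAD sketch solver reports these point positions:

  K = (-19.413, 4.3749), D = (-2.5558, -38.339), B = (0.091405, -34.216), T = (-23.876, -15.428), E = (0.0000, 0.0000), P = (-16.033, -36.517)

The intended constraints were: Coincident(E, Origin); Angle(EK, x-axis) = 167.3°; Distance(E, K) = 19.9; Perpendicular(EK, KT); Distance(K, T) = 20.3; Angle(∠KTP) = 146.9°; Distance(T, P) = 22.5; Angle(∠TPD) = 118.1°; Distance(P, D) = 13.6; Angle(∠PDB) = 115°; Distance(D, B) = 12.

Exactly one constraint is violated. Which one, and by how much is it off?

Distance(D, B) = 12 — off by 7.10.

E = (0.00, 0.00) ✓; EK at 167.3° ✓; |EK| = 19.90 ✓; ∠(EK, KT) = 90.00° ✓; |KT| = 20.30 ✓; ∠KTP = 146.9° ✓; |TP| = 22.50 ✓; ∠TPD = 118.1° ✓; |PD| = 13.60 ✓; ∠PDB = 115.0° ✓; |DB| = 4.900 ✗.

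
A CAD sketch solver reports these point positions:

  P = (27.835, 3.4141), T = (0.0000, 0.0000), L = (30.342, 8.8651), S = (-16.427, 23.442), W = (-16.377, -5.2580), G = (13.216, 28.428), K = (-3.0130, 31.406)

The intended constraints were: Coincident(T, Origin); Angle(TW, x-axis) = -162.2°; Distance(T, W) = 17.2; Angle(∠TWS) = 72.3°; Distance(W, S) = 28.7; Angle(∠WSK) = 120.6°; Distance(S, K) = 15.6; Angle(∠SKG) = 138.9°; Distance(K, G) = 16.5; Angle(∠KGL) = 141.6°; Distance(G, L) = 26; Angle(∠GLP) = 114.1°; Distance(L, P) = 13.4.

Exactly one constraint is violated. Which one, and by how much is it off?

Distance(L, P) = 13.4 — off by 7.40.

T = (0.00, 0.00) ✓; TW at -162.2° ✓; |TW| = 17.20 ✓; ∠TWS = 72.30° ✓; |WS| = 28.70 ✓; ∠WSK = 120.6° ✓; |SK| = 15.60 ✓; ∠SKG = 138.9° ✓; |KG| = 16.50 ✓; ∠KGL = 141.6° ✓; |GL| = 26.00 ✓; ∠GLP = 114.1° ✓; |LP| = 6.000 ✗.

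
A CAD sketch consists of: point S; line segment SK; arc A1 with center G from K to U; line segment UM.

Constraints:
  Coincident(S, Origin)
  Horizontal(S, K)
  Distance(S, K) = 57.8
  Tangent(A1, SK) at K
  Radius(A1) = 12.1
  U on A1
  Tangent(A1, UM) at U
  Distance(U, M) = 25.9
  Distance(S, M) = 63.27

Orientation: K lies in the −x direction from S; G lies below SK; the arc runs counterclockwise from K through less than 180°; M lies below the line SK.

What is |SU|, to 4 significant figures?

69.78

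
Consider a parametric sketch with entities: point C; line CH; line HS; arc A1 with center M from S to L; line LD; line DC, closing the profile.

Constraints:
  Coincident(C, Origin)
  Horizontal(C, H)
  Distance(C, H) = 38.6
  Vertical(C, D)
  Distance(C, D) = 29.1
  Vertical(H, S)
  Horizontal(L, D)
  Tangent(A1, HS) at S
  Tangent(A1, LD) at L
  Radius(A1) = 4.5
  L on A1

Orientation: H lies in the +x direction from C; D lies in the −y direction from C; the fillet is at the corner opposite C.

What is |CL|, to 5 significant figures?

44.829

C is at the origin; CH is horizontal with |CH| = 38.6 and H on the +x side, so H = (38.600, 0.0000). C and D share the same x with |CD| = 29.1 and D on the −y side, so D = (0.0000, -29.100). The virtual corner opposite C is at (38.600, -29.100). A1 meets HS tangentially, so MS is at right angles to HS and tangency of A1 to LD means the radius ML is perpendicular to LD, with radius 4.5, so the center M sits 4.5 in from both sides at M = (34.100, -24.600). That places the tangent points at S = (38.600, -24.600) on HS and L = (34.100, -29.100) on LD. Then |CL| = |L − C| = 44.829.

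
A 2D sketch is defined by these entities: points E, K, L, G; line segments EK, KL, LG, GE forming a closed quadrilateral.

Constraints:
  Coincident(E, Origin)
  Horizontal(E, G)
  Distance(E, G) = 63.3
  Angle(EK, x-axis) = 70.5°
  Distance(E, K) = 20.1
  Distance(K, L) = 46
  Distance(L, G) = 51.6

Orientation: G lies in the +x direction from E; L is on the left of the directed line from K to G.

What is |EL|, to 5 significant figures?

63.896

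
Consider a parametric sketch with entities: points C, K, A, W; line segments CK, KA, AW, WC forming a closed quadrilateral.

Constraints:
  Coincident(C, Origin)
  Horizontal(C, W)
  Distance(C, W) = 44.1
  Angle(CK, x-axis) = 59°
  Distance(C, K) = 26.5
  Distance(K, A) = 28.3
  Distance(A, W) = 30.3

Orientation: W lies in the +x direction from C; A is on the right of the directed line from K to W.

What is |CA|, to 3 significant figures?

15.4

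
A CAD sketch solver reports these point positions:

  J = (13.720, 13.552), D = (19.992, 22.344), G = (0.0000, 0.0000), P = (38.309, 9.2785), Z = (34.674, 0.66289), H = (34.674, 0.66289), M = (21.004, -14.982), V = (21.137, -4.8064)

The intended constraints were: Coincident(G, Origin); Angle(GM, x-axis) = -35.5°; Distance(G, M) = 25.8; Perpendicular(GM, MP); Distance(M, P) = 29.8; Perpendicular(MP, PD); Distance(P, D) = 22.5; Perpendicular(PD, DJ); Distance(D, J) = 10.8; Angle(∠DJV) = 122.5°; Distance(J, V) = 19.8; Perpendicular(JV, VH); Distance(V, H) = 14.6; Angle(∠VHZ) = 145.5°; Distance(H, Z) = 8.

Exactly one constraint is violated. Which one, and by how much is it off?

Distance(H, Z) = 8 — off by 8.00.

G = (0.00, 0.00) ✓; GM at -35.50° ✓; |GM| = 25.80 ✓; ∠(GM, MP) = 90.00° ✓; |MP| = 29.80 ✓; ∠(MP, PD) = 90.00° ✓; |PD| = 22.50 ✓; ∠(PD, DJ) = 90.00° ✓; |DJ| = 10.80 ✓; ∠DJV = 122.5° ✓; |JV| = 19.80 ✓; ∠(JV, VH) = 90.00° ✓; |VH| = 14.60 ✓; ∠VHZ = 145.5° ✓; |HZ| = 0.000 ✗.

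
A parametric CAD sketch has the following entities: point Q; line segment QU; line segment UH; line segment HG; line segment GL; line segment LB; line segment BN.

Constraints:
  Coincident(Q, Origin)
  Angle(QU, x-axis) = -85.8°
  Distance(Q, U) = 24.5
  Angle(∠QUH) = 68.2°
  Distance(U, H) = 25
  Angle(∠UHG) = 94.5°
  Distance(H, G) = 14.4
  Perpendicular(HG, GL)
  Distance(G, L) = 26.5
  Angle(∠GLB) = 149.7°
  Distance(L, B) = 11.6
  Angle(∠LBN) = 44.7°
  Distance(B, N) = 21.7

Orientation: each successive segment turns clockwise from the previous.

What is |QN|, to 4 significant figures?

18.40

Q is at the origin; QU runs at -85.8° with length 24.5, so U = (1.794, -24.43). ∠QUH = 68.2° gives UH at 162.4° from the x-axis; with |UH| = 25.0, H = (-22.04, -16.87). ∠UHG = 94.5° gives HG at 76.90° from the x-axis; with |HG| = 14.4, G = (-18.77, -2.850). The perpendicularity gives GL at right angles to HG, so GL runs at -13.10°; with |GL| = 26.5, L = (7.039, -8.856). ∠GLB = 149.7° gives LB at -43.40° from the x-axis; with |LB| = 11.6, B = (15.47, -16.83). ∠LBN = 44.7° gives BN at -178.7° from the x-axis; with |BN| = 21.7, N = (-6.227, -17.32). Then |QN| = |N − Q| = 18.40.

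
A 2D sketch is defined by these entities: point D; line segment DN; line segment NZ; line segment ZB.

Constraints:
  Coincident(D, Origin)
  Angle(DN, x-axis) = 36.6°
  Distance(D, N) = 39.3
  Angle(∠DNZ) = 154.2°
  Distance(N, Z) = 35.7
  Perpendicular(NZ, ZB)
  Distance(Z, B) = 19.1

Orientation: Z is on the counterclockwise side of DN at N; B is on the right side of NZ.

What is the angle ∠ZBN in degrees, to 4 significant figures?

61.85°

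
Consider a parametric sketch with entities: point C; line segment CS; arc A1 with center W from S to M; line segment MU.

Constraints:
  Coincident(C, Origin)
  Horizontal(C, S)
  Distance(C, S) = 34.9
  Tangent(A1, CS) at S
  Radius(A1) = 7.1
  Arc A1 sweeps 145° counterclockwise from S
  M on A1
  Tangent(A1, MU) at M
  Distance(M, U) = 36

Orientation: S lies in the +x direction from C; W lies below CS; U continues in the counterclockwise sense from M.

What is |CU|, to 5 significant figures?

69.027

C is at the origin; CS is horizontal with |CS| = 34.9 and S on the +x side, so S = (34.900, 0.0000). Tangency of A1 to CS means the radius WS is perpendicular to CS, so W = S + (0, -7.1) = (34.900, -7.1000). On A1, S sits at bearing 90° from W; a 145° counterclockwise sweep puts M at bearing 235°, so M = W + 7.1·(cos 235°, sin 235°) = (30.828, -12.916). Since A1 is tangent to MU there, WM ⟂ MU, so MU runs along (−sin 235°, cos 235°); with |MU| = 36.0, U = (60.317, -33.565). Then |CU| = |U − C| = 69.027.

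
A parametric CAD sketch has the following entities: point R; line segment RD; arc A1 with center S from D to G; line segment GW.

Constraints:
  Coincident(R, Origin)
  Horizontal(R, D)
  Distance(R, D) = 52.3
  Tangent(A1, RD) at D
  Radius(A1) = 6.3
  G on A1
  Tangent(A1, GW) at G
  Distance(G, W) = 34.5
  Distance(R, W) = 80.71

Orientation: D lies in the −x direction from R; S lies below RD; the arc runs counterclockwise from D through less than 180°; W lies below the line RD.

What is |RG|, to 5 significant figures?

58.094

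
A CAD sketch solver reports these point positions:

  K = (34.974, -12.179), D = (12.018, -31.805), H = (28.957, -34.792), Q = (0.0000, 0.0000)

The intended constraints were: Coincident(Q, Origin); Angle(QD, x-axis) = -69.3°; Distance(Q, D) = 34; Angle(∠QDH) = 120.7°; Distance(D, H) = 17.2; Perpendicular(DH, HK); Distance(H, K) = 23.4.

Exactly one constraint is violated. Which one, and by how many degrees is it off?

Perpendicular(DH, HK) — off by 4.90°.

Q = (0.00, 0.00) ✓; QD at -69.30° ✓; |QD| = 34.00 ✓; ∠QDH = 120.7° ✓; |DH| = 17.20 ✓; ∠(DH, HK) = 85.10° ✗; |HK| = 23.40 ✓.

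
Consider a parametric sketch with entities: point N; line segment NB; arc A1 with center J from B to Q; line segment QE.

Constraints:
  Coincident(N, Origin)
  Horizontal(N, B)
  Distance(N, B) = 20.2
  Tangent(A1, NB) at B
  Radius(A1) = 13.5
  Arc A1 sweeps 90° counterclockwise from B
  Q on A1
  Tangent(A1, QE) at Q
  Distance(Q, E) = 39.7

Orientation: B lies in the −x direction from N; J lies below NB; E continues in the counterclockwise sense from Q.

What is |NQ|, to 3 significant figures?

36.3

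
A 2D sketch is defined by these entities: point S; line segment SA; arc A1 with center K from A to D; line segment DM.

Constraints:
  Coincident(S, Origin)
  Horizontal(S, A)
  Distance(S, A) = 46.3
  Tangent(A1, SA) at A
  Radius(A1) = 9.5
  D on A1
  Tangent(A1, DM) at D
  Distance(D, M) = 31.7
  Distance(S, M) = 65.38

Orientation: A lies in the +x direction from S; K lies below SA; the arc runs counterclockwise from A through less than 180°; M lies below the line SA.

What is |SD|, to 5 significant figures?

39.776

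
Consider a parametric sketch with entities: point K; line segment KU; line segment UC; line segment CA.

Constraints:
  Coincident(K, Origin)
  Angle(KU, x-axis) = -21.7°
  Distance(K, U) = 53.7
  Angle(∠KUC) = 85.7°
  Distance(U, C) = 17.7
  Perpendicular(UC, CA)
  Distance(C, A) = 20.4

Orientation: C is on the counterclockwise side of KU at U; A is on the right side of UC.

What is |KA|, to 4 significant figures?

75.20

∠KUC = 85.7°, so UC runs at -21.7° + (180° − 85.7°) = 72.60° from the x-axis; with |UC| = 17.7, C = U + 17.7·(cos 72.60°, sin 72.60°) = (55.19, -2.965). UC is perpendicular to CA; with |CA| = 20.4 on the right of UC, A = C + 20.4·(0.9542, -0.2990) = (74.65, -9.066). Then |KA| = |A − K| = 75.20.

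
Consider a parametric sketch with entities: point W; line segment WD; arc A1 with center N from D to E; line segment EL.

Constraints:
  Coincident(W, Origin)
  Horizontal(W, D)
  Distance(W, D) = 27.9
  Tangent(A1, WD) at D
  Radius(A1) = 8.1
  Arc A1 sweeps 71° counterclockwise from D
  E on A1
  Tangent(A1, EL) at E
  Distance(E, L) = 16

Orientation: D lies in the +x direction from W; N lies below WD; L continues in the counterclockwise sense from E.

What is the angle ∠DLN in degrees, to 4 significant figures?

13.85°

W is at the origin; WD is horizontal with |WD| = 27.9 and D on the +x side, so D = (27.90, 0.000). The tangent condition forces ND to be normal to WD, so N = D + (0, -8.1) = (27.90, -8.100). On A1, D sits at bearing 90° from N; a 71° counterclockwise sweep puts E at bearing 161°, so E = N + 8.1·(cos 161°, sin 161°) = (20.24, -5.463). The tangent condition forces NE to be normal to EL, so EL runs along (−sin 161°, cos 161°); with |EL| = 16.0, L = (15.03, -20.59). Then cos ∠DLN = LD·LN / (|LD||LN|), giving 13.85°.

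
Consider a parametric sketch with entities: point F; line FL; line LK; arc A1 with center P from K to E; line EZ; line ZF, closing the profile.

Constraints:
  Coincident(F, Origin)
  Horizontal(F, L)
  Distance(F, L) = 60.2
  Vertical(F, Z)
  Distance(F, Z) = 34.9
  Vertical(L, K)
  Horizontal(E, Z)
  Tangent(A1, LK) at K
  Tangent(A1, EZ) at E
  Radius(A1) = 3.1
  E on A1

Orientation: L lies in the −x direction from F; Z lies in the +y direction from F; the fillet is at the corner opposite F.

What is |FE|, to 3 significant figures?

66.9

F is at the origin; F and L share the same y with |FL| = 60.2 and L on the −x side, so L = (-60.2, 0.00). FZ is vertical with |FZ| = 34.9 and Z on the +y side, so Z = (0.00, 34.9). The virtual corner opposite F is at (-60.2, 34.9). A1 meets LK tangentially, so PK is at right angles to LK and since A1 is tangent to EZ there, PE ⟂ EZ, with radius 3.1, so the center P sits 3.1 in from both sides at P = (-57.1, 31.8). That places the tangent points at K = (-60.2, 31.8) on LK and E = (-57.1, 34.9) on EZ. Then |FE| = |E − F| = 66.9.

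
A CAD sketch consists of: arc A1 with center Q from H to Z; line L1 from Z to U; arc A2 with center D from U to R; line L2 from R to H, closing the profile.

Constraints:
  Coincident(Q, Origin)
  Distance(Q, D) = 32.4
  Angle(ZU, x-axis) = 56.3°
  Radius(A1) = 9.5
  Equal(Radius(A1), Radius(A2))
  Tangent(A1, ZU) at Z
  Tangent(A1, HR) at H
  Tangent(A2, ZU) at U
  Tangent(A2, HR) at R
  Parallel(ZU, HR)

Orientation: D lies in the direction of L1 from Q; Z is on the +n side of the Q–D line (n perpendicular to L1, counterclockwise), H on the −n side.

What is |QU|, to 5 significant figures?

33.764

The slot axis is L1's direction at 56.3°, so u = (cos 56.3°, sin 56.3°) = (0.55484, 0.83195) and n = (−sin 56.3°, cos 56.3°) = (-0.83195, 0.55484). Q is at the origin and D lies 32.4 along u from Q, so D = 32.4·u = (17.977, 26.955). Tangency of A1 to both parallel lines with radius 9.5 puts Z and H at Q ± 9.5·n: Z = (-7.9036, 5.2710), H = (7.9036, -5.2710). Equal radii place U and R the same way about D: U = D + 9.5·n = (10.073, 32.226), R = D − 9.5·n = (25.881, 21.684). Then |QU| = |U − Q| = 33.764.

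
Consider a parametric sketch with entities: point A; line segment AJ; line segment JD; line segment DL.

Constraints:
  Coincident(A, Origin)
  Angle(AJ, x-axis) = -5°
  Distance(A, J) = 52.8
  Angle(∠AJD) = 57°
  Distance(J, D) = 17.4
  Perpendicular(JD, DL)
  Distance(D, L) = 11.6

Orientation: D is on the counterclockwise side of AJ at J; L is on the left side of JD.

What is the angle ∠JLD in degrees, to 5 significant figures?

56.310°

A is at the origin; AJ runs at -5.0° with length 52.8, so J = 52.8·(cos -5.0°, sin -5.0°) = (52.599, -4.6018). ∠AJD = 57.0°, so JD runs at -5.0° + (180° − 57.0°) = 118.00° from the x-axis; with |JD| = 17.4, D = J + 17.4·(cos 118.00°, sin 118.00°) = (44.430, 10.761). JD ⟂ DL; with |DL| = 11.6 on the left of JD, L = D + 11.6·(-0.88295, -0.46947) = (34.188, 5.3156). Then cos ∠JLD = LJ·LD / (|LJ||LD|), giving 56.310°.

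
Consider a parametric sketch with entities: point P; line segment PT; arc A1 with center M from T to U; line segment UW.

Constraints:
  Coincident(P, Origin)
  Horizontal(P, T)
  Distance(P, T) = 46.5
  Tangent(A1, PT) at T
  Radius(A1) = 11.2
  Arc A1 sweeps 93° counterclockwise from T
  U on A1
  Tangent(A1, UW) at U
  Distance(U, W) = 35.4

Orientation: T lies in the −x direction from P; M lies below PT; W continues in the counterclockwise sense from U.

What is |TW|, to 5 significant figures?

48.053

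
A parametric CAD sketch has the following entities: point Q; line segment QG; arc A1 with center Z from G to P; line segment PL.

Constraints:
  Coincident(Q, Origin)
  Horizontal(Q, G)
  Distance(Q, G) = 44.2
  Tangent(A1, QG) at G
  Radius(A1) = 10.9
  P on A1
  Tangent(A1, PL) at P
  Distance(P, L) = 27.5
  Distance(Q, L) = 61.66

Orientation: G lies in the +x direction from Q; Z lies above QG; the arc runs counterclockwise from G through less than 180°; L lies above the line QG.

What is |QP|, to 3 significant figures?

56.4

Checks: |ZP| = 10.90 ✓; ∠(ZP, PL) = 90.00° ✓; |PL| = 27.50 ✓; |QL| = 61.66 ✓.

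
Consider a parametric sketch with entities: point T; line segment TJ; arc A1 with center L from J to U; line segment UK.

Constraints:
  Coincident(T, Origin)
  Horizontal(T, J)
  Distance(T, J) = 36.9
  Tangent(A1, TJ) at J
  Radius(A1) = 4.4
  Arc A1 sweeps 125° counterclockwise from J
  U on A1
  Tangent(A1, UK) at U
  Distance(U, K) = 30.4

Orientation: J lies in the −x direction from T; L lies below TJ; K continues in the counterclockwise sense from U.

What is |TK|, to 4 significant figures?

39.31

T is at the origin; TJ is horizontal with |TJ| = 36.9 and J on the −x side, so J = (-36.90, 0.000). A1 meets TJ tangentially, so LJ is at right angles to TJ, so L = J + (0, -4.4) = (-36.90, -4.400). On A1, J sits at bearing 90° from L; a 125° counterclockwise sweep puts U at bearing 215°, so U = L + 4.4·(cos 215°, sin 215°) = (-40.50, -6.924). Tangency of A1 to UK means the radius LU is perpendicular to UK, so UK runs along (−sin 215°, cos 215°); with |UK| = 30.4, K = (-23.07, -31.83). Then |TK| = |K − T| = 39.31.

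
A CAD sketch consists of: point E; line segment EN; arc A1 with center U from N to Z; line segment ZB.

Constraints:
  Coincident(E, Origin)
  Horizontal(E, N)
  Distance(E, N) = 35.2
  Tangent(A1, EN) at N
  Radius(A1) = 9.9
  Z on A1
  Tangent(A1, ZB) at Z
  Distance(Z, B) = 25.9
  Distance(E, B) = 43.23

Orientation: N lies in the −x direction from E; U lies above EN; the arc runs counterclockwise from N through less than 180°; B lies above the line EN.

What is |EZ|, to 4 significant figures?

27.08

Checks: |UZ| = 9.900 ✓; ∠(UZ, ZB) = 90.00° ✓; |ZB| = 25.90 ✓; |EB| = 43.23 ✓.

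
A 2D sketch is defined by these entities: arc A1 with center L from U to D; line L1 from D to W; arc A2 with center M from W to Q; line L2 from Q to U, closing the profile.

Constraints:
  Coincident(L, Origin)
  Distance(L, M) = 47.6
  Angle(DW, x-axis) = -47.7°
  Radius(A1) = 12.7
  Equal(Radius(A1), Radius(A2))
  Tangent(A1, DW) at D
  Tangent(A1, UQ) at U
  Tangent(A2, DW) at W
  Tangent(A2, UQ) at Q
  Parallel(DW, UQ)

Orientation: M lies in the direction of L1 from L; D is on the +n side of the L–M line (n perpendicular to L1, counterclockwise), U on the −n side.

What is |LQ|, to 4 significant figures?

49.27

The slot axis is L1's direction at -47.7°, so u = (cos -47.7°, sin -47.7°) = (0.6730, -0.7396) and n = (−sin -47.7°, cos -47.7°) = (0.7396, 0.6730). L is at the origin and M lies 47.6 along u from L, so M = 47.6·u = (32.04, -35.21). Tangency of A1 to both parallel lines with radius 12.7 puts D and U at L ± 12.7·n: D = (9.393, 8.547), U = (-9.393, -8.547). Equal radii place W and Q the same way about M: W = M + 12.7·n = (41.43, -26.66), Q = M − 12.7·n = (22.64, -43.75). Then |LQ| = |Q − L| = 49.27.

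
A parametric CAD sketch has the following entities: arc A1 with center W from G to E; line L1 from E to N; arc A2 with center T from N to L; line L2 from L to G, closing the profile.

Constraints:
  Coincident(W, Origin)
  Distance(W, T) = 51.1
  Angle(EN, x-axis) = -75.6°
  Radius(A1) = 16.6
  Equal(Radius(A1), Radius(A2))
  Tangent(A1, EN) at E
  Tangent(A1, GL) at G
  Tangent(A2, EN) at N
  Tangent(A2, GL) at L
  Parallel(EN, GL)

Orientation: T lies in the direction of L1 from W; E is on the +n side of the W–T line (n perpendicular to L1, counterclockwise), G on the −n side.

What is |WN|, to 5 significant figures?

53.729

Tangency of A1 to both parallel lines with radius 16.6 puts E and G at W ± 16.6·n: E = (16.078, 4.1283), G = (-16.078, -4.1283). Equal radii place N and L the same way about T: N = T + 16.6·n = (28.787, -45.366), L = T − 16.6·n = (-3.3704, -53.623). Then |WN| = |N − W| = 53.729.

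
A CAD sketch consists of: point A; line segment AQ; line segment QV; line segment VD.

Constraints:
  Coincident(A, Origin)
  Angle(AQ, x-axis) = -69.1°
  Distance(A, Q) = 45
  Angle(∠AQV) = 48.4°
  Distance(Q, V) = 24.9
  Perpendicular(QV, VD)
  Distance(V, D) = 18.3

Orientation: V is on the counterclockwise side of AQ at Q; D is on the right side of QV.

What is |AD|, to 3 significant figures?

52.2

A is at the origin; AQ runs at -69.1° with length 45.0, so Q = 45.0·(cos -69.1°, sin -69.1°) = (16.1, -42.0). ∠AQV = 48.4°, so QV runs at -69.1° + (180° − 48.4°) = 62.5° from the x-axis; with |QV| = 24.9, V = Q + 24.9·(cos 62.5°, sin 62.5°) = (27.6, -20.0). QV is perpendicular to VD; with |VD| = 18.3 on the right of QV, D = V + 18.3·(0.887, -0.462) = (43.8, -28.4). Then |AD| = |D − A| = 52.2.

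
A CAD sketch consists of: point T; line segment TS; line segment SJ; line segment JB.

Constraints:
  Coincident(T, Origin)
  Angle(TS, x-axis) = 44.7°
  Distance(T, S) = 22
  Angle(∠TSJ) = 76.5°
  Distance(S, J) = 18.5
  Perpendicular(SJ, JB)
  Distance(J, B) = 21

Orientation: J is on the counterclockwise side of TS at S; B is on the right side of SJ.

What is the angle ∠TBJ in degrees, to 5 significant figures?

17.498°

T is at the origin; TS runs at 44.7° with length 22.0, so S = 22.0·(cos 44.7°, sin 44.7°) = (15.638, 15.475). ∠TSJ = 76.5°, so SJ runs at 44.7° + (180° − 76.5°) = 148.20° from the x-axis; with |SJ| = 18.5, J = S + 18.5·(cos 148.20°, sin 148.20°) = (-0.085426, 25.223). SJ ⟂ JB; with |JB| = 21.0 on the right of SJ, B = J + 21.0·(0.52696, 0.84989) = (10.981, 43.071). Then cos ∠TBJ = BT·BJ / (|BT||BJ|), giving 17.498°.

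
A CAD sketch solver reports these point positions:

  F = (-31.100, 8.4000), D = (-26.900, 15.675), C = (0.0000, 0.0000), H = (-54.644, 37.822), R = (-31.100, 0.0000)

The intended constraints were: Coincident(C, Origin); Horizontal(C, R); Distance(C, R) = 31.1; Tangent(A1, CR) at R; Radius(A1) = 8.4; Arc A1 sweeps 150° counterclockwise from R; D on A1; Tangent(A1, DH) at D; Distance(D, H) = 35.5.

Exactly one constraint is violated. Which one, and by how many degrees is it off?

Tangent(A1, DH) at D — off by 8.60°.

C = (0.00, 0.00) ✓; C.y = 0.00, R.y = 0.00 ✓; |CR| = 31.10 ✓; ∠(FR, RC) = 90.00° ✓; |FR| = 8.400 ✓; bearing(F→D) − bearing(F→R) = 150.0° ✓; |FD| = 8.400 ✓; ∠(FD, DH) = 98.60° ✗; |DH| = 35.50 ✓.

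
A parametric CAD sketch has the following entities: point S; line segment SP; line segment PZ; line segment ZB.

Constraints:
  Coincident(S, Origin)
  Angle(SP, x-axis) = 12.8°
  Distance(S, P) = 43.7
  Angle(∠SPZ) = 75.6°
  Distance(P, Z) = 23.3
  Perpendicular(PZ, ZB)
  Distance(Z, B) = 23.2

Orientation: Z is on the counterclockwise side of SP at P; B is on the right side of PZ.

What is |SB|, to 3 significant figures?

66.7

S is at the origin; SP runs at 12.8° with length 43.7, so P = 43.7·(cos 12.8°, sin 12.8°) = (42.6, 9.68). ∠SPZ = 75.6°, so PZ runs at 12.8° + (180° − 75.6°) = 117° from the x-axis; with |PZ| = 23.3, Z = P + 23.3·(cos 117°, sin 117°) = (32.0, 30.4). PZ is perpendicular to ZB; with |ZB| = 23.2 on the right of PZ, B = Z + 23.2·(0.889, 0.457) = (52.6, 41.0). Then |SB| = |B − S| = 66.7.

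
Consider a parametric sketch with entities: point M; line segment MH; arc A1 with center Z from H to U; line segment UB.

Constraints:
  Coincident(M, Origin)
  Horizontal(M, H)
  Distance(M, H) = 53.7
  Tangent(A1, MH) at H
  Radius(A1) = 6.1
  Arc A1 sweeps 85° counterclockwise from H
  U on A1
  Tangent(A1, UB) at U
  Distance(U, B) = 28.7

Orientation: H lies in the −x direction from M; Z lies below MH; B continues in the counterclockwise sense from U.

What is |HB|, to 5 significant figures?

35.220

M is at the origin; M and H share the same y with |MH| = 53.7 and H on the −x side, so H = (-53.700, 0.0000). Since A1 is tangent to MH there, ZH ⟂ MH, so Z = H + (0, -6.1) = (-53.700, -6.1000). On A1, H sits at bearing 90° from Z; an 85° counterclockwise sweep puts U at bearing 175°, so U = Z + 6.1·(cos 175°, sin 175°) = (-59.777, -5.5683). A1 meets UB tangentially, so ZU is at right angles to UB, so UB runs along (−sin 175°, cos 175°); with |UB| = 28.7, B = (-62.278, -34.159). Then |HB| = |B − H| = 35.220.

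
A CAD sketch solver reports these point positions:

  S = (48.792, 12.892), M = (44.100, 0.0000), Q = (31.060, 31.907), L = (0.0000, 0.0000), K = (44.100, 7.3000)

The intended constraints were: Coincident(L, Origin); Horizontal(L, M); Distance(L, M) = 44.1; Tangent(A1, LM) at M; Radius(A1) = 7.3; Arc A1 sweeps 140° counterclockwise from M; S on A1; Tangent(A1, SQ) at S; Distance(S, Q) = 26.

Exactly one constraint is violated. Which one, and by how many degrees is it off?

Tangent(A1, SQ) at S — off by 7.00°.

L = (0.00, 0.00) ✓; L.y = 0.00, M.y = 0.00 ✓; |LM| = 44.10 ✓; ∠(KM, ML) = 90.00° ✓; |KM| = 7.300 ✓; bearing(K→S) − bearing(K→M) = 140.0° ✓; |KS| = 7.300 ✓; ∠(KS, SQ) = 97.00° ✗; |SQ| = 26.00 ✓.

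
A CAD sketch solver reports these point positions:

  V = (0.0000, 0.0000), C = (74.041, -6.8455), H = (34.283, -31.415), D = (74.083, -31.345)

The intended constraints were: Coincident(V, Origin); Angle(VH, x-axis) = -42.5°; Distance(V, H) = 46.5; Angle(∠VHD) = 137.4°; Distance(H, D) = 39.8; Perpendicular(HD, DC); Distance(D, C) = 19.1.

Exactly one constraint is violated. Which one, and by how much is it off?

Distance(D, C) = 19.1 — off by 5.40.

V = (0.00, 0.00) ✓; VH at -42.50° ✓; |VH| = 46.50 ✓; ∠VHD = 137.4° ✓; |HD| = 39.80 ✓; ∠(HD, DC) = 90.00° ✓; |DC| = 24.50 ✗.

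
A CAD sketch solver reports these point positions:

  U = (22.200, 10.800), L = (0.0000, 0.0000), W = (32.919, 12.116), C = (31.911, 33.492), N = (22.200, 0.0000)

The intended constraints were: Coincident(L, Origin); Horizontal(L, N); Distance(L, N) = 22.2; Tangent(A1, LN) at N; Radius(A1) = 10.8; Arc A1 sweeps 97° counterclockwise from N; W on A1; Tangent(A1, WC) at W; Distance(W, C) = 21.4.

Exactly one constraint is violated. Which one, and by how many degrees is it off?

Tangent(A1, WC) at W — off by 4.30°.

L = (0.00, 0.00) ✓; L.y = 0.00, N.y = 0.00 ✓; |LN| = 22.20 ✓; ∠(UN, NL) = 90.00° ✓; |UN| = 10.80 ✓; bearing(U→W) − bearing(U→N) = 97.00° ✓; |UW| = 10.80 ✓; ∠(UW, WC) = 94.30° ✗; |WC| = 21.40 ✓.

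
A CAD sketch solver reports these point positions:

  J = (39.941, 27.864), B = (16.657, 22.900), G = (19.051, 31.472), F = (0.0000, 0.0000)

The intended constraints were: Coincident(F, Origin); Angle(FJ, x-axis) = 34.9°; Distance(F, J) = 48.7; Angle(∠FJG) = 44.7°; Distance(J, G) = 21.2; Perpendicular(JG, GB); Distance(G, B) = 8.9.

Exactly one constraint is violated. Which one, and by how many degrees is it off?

Perpendicular(JG, GB) — off by 5.80°.

F = (0.00, 0.00) ✓; FJ at 34.90° ✓; |FJ| = 48.70 ✓; ∠FJG = 44.70° ✓; |JG| = 21.20 ✓; ∠(JG, GB) = 84.20° ✗; |GB| = 8.900 ✓.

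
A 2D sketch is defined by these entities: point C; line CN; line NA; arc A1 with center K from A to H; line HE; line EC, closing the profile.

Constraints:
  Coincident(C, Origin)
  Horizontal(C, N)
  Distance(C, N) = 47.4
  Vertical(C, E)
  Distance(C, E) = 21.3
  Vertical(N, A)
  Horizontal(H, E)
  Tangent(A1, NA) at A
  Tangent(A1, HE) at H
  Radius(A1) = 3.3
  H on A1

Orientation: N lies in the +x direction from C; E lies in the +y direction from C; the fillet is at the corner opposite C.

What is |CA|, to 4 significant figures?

50.70

C is at the origin; CN is horizontal with |CN| = 47.4 and N on the +x side, so N = (47.40, 0.000). C and E share the same x with |CE| = 21.3 and E on the +y side, so E = (0.000, 21.30). The virtual corner opposite C is at (47.40, 21.30). Since A1 is tangent to NA there, KA ⟂ NA and tangency of A1 to HE means the radius KH is perpendicular to HE, with radius 3.3, so the center K sits 3.3 in from both sides at K = (44.10, 18.00). That places the tangent points at A = (47.40, 18.00) on NA and H = (44.10, 21.30) on HE. Then |CA| = |A − C| = 50.70.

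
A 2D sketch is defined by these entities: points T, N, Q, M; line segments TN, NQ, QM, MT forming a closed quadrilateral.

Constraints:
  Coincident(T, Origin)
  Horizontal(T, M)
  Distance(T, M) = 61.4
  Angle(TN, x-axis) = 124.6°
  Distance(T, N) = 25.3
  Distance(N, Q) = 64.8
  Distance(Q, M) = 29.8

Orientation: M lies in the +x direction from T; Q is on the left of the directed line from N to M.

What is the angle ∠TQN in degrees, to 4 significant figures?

22.86°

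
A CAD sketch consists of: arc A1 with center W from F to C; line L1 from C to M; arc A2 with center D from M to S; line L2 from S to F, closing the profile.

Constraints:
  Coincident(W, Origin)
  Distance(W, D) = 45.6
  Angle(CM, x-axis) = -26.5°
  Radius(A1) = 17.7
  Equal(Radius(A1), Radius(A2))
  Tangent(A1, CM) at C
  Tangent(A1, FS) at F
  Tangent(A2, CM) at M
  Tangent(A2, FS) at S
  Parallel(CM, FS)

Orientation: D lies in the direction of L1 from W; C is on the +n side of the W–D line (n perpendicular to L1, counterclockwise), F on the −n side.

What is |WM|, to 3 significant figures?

48.9

The slot axis is L1's direction at -26.5°, so u = (cos -26.5°, sin -26.5°) = (0.895, -0.446) and n = (−sin -26.5°, cos -26.5°) = (0.446, 0.895). W is at the origin and D lies 45.6 along u from W, so D = 45.6·u = (40.8, -20.3). Tangency of A1 to both parallel lines with radius 17.7 puts C and F at W ± 17.7·n: C = (7.90, 15.8), F = (-7.90, -15.8). Equal radii place M and S the same way about D: M = D + 17.7·n = (48.7, -4.51), S = D − 17.7·n = (32.9, -36.2). Then |WM| = |M − W| = 48.9.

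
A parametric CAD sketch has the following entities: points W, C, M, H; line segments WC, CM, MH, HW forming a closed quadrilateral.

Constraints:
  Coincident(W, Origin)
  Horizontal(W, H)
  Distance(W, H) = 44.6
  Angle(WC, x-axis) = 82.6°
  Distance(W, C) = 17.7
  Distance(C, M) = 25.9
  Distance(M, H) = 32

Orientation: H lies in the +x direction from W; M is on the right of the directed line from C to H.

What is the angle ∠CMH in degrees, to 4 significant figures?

104.1°

W is at the origin; WH is horizontal with |WH| = 44.6 and H in +x, so H = (44.6, 0). WC runs at 82.6° with |WC| = 17.7, so C = (2.280, 17.55). M is determined by |CM| = 25.9 and |MH| = 32.0 together: it lies at the intersection of circle(C, 25.9) and circle(H, 32.0). With |CH| = 45.82, the foot of the radical line on CH is 19.05 from C and the perpendicular offset is √(25.9² − 19.05²) = 17.54. Taking the right-of-CH solution: M = (13.16, -5.952).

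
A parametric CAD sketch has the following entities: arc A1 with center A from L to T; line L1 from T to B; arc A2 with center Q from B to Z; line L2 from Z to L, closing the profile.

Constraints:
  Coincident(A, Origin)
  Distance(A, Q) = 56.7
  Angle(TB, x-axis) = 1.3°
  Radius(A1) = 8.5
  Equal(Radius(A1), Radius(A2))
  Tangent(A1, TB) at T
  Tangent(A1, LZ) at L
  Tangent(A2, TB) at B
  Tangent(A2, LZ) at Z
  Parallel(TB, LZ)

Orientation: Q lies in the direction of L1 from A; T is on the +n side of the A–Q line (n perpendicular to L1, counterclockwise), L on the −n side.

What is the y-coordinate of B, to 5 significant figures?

9.7842

The slot axis is L1's direction at 1.3°, so u = (cos 1.3°, sin 1.3°) = (0.99974, 0.022687) and n = (−sin 1.3°, cos 1.3°) = (-0.022687, 0.99974). A is at the origin and Q lies 56.7 along u from A, so Q = 56.7·u = (56.685, 1.2864). Tangency of A1 to both parallel lines with radius 8.5 puts T and L at A ± 8.5·n: T = (-0.19284, 8.4978), L = (0.19284, -8.4978). Equal radii place B and Z the same way about Q: B = Q + 8.5·n = (56.493, 9.7842), Z = Q − 8.5·n = (56.878, -7.2114). So B.y = 9.7842.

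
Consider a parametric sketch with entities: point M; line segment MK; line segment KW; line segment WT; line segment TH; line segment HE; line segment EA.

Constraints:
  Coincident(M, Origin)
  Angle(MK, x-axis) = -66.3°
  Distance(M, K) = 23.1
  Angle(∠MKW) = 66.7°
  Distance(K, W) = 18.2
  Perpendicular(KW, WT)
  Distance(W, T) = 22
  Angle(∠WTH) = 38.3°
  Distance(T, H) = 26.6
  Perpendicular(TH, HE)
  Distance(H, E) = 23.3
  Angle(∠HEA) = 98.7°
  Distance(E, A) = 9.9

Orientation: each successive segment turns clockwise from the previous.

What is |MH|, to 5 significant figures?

21.419

M is at the origin; MK runs at -66.3° with length 23.1, so K = (9.2850, -21.152). ∠MKW = 66.7° gives KW at -179.60° from the x-axis; with |KW| = 18.2, W = (-8.9146, -21.279). KW ⟂ WT, so WT runs at 90.400°; with |WT| = 22.0, T = (-9.0682, 0.72060). ∠WTH = 38.3° gives TH at -51.300° from the x-axis; with |TH| = 26.6, H = (7.5633, -20.039). Then |MH| = |H − M| = 21.419.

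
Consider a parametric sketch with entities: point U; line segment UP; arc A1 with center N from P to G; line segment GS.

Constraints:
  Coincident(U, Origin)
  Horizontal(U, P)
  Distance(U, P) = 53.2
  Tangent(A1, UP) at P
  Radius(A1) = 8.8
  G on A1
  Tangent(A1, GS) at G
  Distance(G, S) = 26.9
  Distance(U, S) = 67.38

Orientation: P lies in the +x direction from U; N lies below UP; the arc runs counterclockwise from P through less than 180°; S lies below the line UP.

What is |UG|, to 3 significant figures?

46.9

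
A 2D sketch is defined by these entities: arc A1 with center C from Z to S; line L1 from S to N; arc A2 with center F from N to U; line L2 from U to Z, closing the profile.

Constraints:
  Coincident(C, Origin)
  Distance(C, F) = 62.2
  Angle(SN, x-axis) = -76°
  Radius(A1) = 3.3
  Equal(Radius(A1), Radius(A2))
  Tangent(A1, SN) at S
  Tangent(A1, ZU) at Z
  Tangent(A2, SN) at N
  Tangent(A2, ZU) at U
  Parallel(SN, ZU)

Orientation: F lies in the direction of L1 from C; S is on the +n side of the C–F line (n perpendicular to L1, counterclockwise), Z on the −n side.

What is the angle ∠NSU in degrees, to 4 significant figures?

6.057°

Tangency of A1 to both parallel lines with radius 3.3 puts S and Z at C ± 3.3·n: S = (3.202, 0.7983), Z = (-3.202, -0.7983). Equal radii place N and U the same way about F: N = F + 3.3·n = (18.25, -59.55), U = F − 3.3·n = (11.85, -61.15). Then cos ∠NSU = SN·SU / (|SN||SU|), giving 6.057°.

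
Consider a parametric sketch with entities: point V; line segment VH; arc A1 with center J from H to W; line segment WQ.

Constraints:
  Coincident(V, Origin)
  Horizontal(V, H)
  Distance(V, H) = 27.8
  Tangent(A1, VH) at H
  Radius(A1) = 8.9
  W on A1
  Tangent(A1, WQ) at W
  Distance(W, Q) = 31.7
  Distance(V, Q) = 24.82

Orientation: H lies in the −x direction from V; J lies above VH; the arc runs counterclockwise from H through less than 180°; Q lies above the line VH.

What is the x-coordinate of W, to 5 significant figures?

-21.556

Checks: |JW| = 8.900 ✓; ∠(JW, WQ) = 90.00° ✓; |WQ| = 31.70 ✓; |VQ| = 24.82 ✓.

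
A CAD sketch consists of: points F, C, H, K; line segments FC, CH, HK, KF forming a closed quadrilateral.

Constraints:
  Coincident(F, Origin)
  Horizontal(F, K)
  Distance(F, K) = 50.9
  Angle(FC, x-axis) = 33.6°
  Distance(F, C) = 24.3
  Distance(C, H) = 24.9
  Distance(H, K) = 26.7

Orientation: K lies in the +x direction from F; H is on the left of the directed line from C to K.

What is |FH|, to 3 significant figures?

49.1

Checks: F.y = 0.00, K.y = 0.00 ✓; |CH| = 24.90 ✓; |HK| = 26.70 ✓.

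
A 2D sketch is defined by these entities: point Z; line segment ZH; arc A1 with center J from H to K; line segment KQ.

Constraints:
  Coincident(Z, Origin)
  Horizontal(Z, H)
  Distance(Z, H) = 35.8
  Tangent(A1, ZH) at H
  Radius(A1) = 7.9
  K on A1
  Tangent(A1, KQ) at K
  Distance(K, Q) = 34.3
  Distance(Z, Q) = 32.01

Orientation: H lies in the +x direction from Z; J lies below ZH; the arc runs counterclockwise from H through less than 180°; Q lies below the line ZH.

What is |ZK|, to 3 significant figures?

29.6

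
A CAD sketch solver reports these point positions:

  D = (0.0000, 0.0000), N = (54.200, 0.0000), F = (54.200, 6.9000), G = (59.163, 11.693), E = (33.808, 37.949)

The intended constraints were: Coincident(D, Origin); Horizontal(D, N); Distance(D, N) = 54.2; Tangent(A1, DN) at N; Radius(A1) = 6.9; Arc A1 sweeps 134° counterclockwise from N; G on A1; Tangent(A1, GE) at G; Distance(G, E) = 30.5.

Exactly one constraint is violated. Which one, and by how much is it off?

Distance(G, E) = 30.5 — off by 6.00.

D = (0.00, 0.00) ✓; D.y = 0.00, N.y = 0.00 ✓; |DN| = 54.20 ✓; ∠(FN, ND) = 90.00° ✓; |FN| = 6.900 ✓; bearing(F→G) − bearing(F→N) = 134.0° ✓; |FG| = 6.900 ✓; ∠(FG, GE) = 90.00° ✓; |GE| = 36.50 ✗.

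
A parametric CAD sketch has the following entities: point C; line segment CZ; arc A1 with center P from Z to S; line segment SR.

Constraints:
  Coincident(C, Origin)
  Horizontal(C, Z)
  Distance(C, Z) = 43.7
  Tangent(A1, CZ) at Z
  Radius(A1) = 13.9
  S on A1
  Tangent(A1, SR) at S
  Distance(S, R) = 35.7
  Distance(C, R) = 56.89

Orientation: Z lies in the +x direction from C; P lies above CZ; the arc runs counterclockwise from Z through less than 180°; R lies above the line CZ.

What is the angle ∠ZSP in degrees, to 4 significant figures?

22.81°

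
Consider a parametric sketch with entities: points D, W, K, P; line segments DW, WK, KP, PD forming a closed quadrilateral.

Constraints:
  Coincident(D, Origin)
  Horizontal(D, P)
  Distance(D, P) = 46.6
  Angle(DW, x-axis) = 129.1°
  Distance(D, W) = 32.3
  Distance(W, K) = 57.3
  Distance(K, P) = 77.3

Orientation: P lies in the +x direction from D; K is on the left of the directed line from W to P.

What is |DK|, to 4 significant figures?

71.91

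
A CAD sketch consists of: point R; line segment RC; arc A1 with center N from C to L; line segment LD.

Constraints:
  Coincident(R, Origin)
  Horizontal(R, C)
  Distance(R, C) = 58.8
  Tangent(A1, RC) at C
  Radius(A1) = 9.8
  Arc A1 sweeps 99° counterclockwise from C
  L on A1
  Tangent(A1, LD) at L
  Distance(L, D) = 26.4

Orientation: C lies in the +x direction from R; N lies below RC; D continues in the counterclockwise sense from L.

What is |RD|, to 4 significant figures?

65.08

On A1, C sits at bearing 90° from N; a 99° counterclockwise sweep puts L at bearing 189°, so L = N + 9.8·(cos 189°, sin 189°) = (49.12, -11.33). The tangent condition forces NL to be normal to LD, so LD runs along (−sin 189°, cos 189°); with |LD| = 26.4, D = (53.25, -37.41). Then |RD| = |D − R| = 65.08.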